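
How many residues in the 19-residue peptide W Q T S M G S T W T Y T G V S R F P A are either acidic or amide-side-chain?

Acidic: D, E. Amide-side-chain: N, Q.
Acidic residues here: none (0).
Amide-side-chain residues here: Q2 (1).
The two groups share no amino acid, so total = 0 + 1 = 1.

1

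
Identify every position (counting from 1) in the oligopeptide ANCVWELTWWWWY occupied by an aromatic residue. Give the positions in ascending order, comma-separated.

5, 9, 10, 11, 12, 13

Phenylalanine (F), tryptophan (W), and tyrosine (Y) have aromatic ring side chains.
Matching residues: W5, W9, W10, W11, W12, Y13.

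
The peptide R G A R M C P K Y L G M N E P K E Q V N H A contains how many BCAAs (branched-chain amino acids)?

2

Valine (V), leucine (L), and isoleucine (I) are the branched-chain amino acids.
Matching residues: L10, V19.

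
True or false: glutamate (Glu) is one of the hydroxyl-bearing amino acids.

Serine (S), threonine (T), and tyrosine (Y) each carry a hydroxyl group on the side chain.
Glutamate is not in this group.

False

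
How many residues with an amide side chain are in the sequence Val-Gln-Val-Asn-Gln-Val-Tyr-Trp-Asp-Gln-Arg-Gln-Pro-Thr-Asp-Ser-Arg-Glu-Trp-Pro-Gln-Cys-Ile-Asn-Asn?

8

Asparagine (N) and glutamine (Q) have uncharged amide side chains.
Matching residues: Gln2, Asn4, Gln5, Gln10, Gln12, Gln21, Asn24, Asn25.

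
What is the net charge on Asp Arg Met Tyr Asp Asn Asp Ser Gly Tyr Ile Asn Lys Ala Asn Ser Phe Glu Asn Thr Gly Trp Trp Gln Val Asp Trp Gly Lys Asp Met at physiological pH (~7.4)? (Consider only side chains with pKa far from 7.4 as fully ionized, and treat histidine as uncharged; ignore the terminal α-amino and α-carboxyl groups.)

-3

The side chains ionized at physiological pH are Lys/Arg (+1) and Asp/Glu (−1); with His treated as neutral, nothing else contributes.
Positive (K, R): Arg2, Lys13, Lys29 → +3.
Negative (D, E): Asp1, Asp5, Asp7, Glu18, Asp26, Asp30 → −6.
Net charge = (+3) + (−6) = −3.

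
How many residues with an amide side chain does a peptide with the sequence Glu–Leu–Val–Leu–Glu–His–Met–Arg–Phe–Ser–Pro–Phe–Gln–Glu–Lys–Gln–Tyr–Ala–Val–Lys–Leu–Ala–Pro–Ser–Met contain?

The amide-side-chain residues are Asn (N) and Gln (Q).
Matching residues: Gln13, Gln16.

2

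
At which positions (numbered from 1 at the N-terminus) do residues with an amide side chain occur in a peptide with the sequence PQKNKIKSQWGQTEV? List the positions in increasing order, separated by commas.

2, 4, 9, 12

Only N (asparagine) and Q (glutamine) carry a side-chain carboxamide.
Matching residues: Q2, N4, Q9, Q12.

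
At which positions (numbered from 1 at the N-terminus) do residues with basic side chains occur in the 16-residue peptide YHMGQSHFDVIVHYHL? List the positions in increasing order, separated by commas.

Lysine (K), arginine (R), and histidine (H) have basic, nitrogen-containing side chains.
Matching residues: H2, H7, H13, H15.

2, 7, 13, 15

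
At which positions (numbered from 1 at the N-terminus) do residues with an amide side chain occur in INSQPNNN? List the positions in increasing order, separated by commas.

2, 4, 6, 7, 8

Asparagine (N) and glutamine (Q) have uncharged amide side chains.
Matching residues: N2, Q4, N6, N7, N8.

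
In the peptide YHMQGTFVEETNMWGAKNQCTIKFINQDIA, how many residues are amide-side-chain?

Asparagine (N) and glutamine (Q) have uncharged amide side chains.
Matching residues: Q4, N12, N18, Q19, N26, Q27.

6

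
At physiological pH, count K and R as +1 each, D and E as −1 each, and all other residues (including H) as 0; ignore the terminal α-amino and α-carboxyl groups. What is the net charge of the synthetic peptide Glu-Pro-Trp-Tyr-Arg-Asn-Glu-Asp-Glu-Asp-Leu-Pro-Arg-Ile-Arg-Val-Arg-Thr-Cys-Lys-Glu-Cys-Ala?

-1

Positive (K, R): Arg5, Arg13, Arg15, Arg17, Lys20 → +5.
Negative (D, E): Glu1, Glu7, Asp8, Glu9, Asp10, Glu21 → −6.
Net charge = (+5) + (−6) = −1.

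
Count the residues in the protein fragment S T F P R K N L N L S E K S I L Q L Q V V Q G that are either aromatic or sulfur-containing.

1

Aromatic: F, W, Y. Sulfur-containing: C, M.
Aromatic residues here: F3 (1).
Sulfur-containing residues here: none (0).
The two groups share no amino acid, so total = 1 + 0 = 1.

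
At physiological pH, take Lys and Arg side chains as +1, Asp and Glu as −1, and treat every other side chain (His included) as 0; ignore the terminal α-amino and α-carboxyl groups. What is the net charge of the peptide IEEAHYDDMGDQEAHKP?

Positive (K, R): K16 → +1.
Negative (D, E): E2, E3, D7, D8, D11, E13 → −6.
Net charge = (+1) + (−6) = −5.

-5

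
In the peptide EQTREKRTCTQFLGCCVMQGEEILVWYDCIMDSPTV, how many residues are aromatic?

3

The aromatic amino acids are Phe (F, benzyl), Trp (W, indole), and Tyr (Y, phenol).
Matching residues: F12, W26, Y27.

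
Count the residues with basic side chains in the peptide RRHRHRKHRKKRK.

The basic amino acids are Lys (K), Arg (R), and His (H).
Matching residues: R1, R2, H3, R4, H5, R6, K7, H8, R9, K10, K11, R12, K13.

13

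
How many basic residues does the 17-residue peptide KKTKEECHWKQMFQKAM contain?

The basic amino acids are Lys (K), Arg (R), and His (H).
Matching residues: K1, K2, K4, H8, K10, K15.

6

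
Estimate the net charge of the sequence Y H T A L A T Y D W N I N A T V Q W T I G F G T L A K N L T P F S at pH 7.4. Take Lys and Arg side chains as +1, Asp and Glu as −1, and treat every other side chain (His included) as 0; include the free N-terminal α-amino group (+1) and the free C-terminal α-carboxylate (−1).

0

Positive (K, R): K27 → +1.
Negative (D, E): D9 → −1.
The N-terminus (+1) and C-terminus (−1) cancel.
Net charge = (+1) + (−1) = 0.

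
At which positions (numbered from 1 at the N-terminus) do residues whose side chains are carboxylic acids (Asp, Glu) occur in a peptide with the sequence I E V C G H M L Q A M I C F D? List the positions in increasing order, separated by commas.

Matching residues: E2, D15.

2, 15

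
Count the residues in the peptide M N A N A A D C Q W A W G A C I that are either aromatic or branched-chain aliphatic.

Aromatic: F, W, Y. Branched-chain aliphatic: I, L, V.
Aromatic residues here: W10, W12 (2).
Branched-chain aliphatic residues here: I16 (1).
The two groups share no amino acid, so total = 2 + 1 = 3.

3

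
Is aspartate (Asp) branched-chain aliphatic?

V, L, and I make up the branched-chain aliphatic group.
Aspartate is not in this group.

No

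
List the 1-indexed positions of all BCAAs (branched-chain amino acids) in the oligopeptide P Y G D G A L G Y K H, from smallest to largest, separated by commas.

7

Valine (V), leucine (L), and isoleucine (I) are the branched-chain amino acids.
Matching residues: L7.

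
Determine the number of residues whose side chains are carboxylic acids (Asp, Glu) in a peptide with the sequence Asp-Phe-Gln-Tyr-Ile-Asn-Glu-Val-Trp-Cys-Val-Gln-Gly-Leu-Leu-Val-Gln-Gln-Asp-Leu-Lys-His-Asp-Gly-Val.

4

Matching residues: Asp1, Glu7, Asp19, Asp23.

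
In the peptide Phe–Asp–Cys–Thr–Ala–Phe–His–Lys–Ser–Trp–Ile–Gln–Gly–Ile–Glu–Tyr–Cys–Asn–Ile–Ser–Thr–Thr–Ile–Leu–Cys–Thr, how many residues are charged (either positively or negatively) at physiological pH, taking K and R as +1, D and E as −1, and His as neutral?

Charged side chains at pH ~7.4: K, R (positive); D, E (negative).
Matching residues: Asp2, Lys8, Glu15.

3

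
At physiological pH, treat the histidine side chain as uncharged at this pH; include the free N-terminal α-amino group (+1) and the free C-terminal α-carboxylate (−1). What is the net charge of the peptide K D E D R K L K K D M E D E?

At pH ~7.4 the Lys and Arg side chains are protonated (+1), the Asp and Glu side chains are deprotonated (−1), and with His taken as neutral all other side chains carry no charge.
Positive (K, R): K1, R5, K6, K8, K9 → +5.
Negative (D, E): D2, E3, D4, D10, E12, D13, E14 → −7.
The N-terminus (+1) and C-terminus (−1) cancel.
Net charge = (+5) + (−7) = −2.

-2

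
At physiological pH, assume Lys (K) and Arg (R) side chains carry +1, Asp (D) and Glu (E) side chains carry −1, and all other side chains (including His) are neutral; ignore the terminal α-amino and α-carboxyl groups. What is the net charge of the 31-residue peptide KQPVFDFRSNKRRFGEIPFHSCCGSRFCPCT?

+4

Positive (K, R): K1, R8, K11, R12, R13, R26 → +6.
Negative (D, E): D6, E16 → −2.
Net charge = (+6) + (−2) = +4.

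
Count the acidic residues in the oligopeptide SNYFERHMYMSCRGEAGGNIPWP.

2

Only D (aspartate) and E (glutamate) carry a side-chain carboxylic acid.
Matching residues: E5, E15.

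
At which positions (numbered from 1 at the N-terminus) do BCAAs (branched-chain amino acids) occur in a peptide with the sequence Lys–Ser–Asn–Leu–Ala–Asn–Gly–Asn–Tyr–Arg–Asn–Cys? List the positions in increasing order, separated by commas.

The BCAAs are Val, Leu, and Ile — aliphatic side chains with a branch point.
Matching residues: Leu4.

4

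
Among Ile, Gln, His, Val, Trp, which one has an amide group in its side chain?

Gln

Asparagine (N) and glutamine (Q) have uncharged amide side chains.
Of the listed options, only Gln belongs to this group.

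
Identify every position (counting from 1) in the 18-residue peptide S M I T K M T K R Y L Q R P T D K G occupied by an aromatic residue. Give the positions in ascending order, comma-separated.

10

Phenylalanine (F), tryptophan (W), and tyrosine (Y) have aromatic ring side chains.
Matching residues: Y10.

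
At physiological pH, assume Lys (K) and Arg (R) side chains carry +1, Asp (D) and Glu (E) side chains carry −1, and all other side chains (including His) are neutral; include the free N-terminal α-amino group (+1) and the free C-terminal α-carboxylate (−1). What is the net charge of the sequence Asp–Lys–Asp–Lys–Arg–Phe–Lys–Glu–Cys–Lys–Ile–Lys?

Positive (K, R): Lys2, Lys4, Arg5, Lys7, Lys10, Lys12 → +6.
Negative (D, E): Asp1, Asp3, Glu8 → −3.
The N-terminus (+1) and C-terminus (−1) cancel.
Net charge = (+6) + (−3) = +3.

+3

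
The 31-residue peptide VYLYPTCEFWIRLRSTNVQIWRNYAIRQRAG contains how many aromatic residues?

F, W, and Y each carry an aromatic ring on the side chain.
Matching residues: Y2, Y4, F9, W10, W21, Y24.

6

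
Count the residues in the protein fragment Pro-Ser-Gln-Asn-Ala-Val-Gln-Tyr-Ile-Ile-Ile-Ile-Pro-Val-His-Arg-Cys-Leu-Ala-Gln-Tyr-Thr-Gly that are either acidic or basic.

2

Acidic: D, E. Basic: H, K, R.
Acidic residues here: none (0).
Basic residues here: His15, Arg16 (2).
The two groups share no amino acid, so total = 0 + 2 = 2.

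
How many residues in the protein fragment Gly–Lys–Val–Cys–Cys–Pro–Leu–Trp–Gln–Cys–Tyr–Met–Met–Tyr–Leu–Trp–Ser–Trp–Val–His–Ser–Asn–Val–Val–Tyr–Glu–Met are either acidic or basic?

3

Acidic: D, E. Basic: H, K, R.
Acidic residues here: Glu26 (1).
Basic residues here: Lys2, His20 (2).
The two groups share no amino acid, so total = 1 + 2 = 3.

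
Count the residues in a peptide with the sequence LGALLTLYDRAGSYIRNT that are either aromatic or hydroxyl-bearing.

5

Aromatic: F, W, Y. Hydroxyl-bearing: S, T, Y.
Aromatic residues here: Y8, Y14 (2).
Hydroxyl-bearing residues here: T6, Y8, S13, Y14, T18 (5).
Y is in both groups, so the 2 Y residues must not be double-counted.
Total = 2 + 5 − 2 = 5.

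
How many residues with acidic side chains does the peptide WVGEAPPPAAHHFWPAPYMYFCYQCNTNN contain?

1

The acidic residues are Asp (D) and Glu (E), whose side chains end in a carboxylate group.
Matching residues: E4.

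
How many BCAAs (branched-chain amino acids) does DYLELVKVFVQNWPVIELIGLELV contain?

The BCAAs are Val, Leu, and Ile — aliphatic side chains with a branch point.
Matching residues: L3, L5, V6, V8, V10, V15, I16, L18, I19, L21, L23, V24.

12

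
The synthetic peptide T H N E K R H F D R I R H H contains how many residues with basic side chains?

8

K, R, and H are the three residues with basic side chains (ε-amine, guanidinium, and imidazole respectively).
Matching residues: H2, K5, R6, H7, R10, R12, H13, H14.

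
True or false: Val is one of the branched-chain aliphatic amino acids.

The BCAAs are Val, Leu, and Ile — aliphatic side chains with a branch point.
Valine is in this group.

True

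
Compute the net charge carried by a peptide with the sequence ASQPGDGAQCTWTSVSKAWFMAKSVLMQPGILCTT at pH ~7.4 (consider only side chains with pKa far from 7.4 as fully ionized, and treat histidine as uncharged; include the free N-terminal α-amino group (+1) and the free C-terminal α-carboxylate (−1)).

At pH ~7.4 the Lys and Arg side chains are protonated (+1), the Asp and Glu side chains are deprotonated (−1), and with His taken as neutral all other side chains carry no charge.
Positive (K, R): K17, K23 → +2.
Negative (D, E): D6 → −1.
The N-terminus (+1) and C-terminus (−1) cancel.
Net charge = (+2) + (−1) = +1.

+1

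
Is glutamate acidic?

Yes

Only D (aspartate) and E (glutamate) carry a side-chain carboxylic acid.
Glutamate is in this group.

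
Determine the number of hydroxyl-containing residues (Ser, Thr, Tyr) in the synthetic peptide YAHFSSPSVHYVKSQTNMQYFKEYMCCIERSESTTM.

Matching residues: Y1, S5, S6, S8, Y11, S14, T16, Y20, Y24, S31, S33, T34, T35.

13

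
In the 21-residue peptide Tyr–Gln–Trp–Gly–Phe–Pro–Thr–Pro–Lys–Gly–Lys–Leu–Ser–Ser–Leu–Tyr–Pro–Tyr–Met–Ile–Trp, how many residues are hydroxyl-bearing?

The –OH-bearing residues are Ser, Thr (aliphatic alcohols), and Tyr (phenol).
Matching residues: Tyr1, Thr7, Ser13, Ser14, Tyr16, Tyr18.

6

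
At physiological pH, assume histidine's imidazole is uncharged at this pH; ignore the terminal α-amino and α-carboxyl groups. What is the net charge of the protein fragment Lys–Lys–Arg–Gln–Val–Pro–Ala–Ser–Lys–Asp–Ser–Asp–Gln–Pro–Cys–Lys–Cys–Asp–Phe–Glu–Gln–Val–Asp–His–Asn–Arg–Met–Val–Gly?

+1

At pH ~7.4 the Lys and Arg side chains are protonated (+1), the Asp and Glu side chains are deprotonated (−1), and with His taken as neutral all other side chains carry no charge.
Positive (K, R): Lys1, Lys2, Arg3, Lys9, Lys16, Arg26 → +6.
Negative (D, E): Asp10, Asp12, Asp18, Glu20, Asp23 → −5.
Net charge = (+6) + (−5) = +1.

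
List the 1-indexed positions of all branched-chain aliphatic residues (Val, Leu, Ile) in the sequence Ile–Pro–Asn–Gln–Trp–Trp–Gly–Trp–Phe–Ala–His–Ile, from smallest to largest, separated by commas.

1, 12

Matching residues: Ile1, Ile12.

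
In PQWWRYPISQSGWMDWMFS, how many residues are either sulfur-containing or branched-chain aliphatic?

Sulfur-containing: C, M. Branched-chain aliphatic: I, L, V.
Sulfur-containing residues here: M14, M17 (2).
Branched-chain aliphatic residues here: I8 (1).
The two groups share no amino acid, so total = 2 + 1 = 3.

3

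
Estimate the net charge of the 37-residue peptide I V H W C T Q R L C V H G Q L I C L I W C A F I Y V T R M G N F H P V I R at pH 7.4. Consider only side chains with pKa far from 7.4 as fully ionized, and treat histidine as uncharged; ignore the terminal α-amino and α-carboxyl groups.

+3

At pH ~7.4 the Lys and Arg side chains are protonated (+1), the Asp and Glu side chains are deprotonated (−1), and with His taken as neutral all other side chains carry no charge.
Positive (K, R): R8, R28, R37 → +3.
Negative (D, E): none → −0.
Net charge = (+3) + (−0) = +3.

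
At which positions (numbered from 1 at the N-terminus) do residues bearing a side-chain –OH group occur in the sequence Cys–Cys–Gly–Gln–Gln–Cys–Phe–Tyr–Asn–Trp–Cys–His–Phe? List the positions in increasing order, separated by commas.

8

The –OH-bearing residues are Ser, Thr (aliphatic alcohols), and Tyr (phenol).
Matching residues: Tyr8.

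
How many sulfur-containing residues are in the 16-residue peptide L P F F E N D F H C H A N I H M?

2

Cysteine (C, thiol) and methionine (M, thioether) are the two sulfur-containing amino acids.
Matching residues: C10, M16.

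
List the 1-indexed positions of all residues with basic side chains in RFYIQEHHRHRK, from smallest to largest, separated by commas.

1, 7, 8, 9, 10, 11, 12

K, R, and H are the three residues with basic side chains (ε-amine, guanidinium, and imidazole respectively).
Matching residues: R1, H7, H8, R9, H10, R11, K12.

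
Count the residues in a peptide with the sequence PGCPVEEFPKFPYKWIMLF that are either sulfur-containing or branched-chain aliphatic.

Sulfur-containing: C, M. Branched-chain aliphatic: I, L, V.
Sulfur-containing residues here: C3, M17 (2).
Branched-chain aliphatic residues here: V5, I16, L18 (3).
The two groups share no amino acid, so total = 2 + 3 = 5.

5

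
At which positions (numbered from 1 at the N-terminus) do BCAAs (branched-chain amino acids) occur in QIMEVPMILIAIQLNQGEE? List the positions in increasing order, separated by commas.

V, L, and I make up the branched-chain aliphatic group.
Matching residues: I2, V5, I8, L9, I10, I12, L14.

2, 5, 8, 9, 10, 12, 14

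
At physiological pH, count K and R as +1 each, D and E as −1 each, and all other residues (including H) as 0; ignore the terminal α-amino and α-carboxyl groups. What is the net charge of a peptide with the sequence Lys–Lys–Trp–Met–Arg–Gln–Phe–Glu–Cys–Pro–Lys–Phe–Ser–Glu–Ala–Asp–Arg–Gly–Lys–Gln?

Positive (K, R): Lys1, Lys2, Arg5, Lys11, Arg17, Lys19 → +6.
Negative (D, E): Glu8, Glu14, Asp16 → −3.
Net charge = (+6) + (−3) = +3.

+3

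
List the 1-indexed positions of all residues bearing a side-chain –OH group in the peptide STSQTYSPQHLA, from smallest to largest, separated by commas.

The –OH-bearing residues are Ser, Thr (aliphatic alcohols), and Tyr (phenol).
Matching residues: S1, T2, S3, T5, Y6, S7.

1, 2, 3, 5, 6, 7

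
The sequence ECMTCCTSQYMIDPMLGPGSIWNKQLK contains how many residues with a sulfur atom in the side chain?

6

Cysteine (C, thiol) and methionine (M, thioether) are the two sulfur-containing amino acids.
Matching residues: C2, M3, C5, C6, M11, M15.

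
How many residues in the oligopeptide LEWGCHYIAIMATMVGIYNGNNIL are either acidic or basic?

2

Acidic: D, E. Basic: H, K, R.
Acidic residues here: E2 (1).
Basic residues here: H6 (1).
The two groups share no amino acid, so total = 1 + 1 = 2.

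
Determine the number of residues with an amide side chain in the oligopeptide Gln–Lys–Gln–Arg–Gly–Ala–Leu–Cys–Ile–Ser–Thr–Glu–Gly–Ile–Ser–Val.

The amide-side-chain residues are Asn (N) and Gln (Q).
Matching residues: Gln1, Gln3.

2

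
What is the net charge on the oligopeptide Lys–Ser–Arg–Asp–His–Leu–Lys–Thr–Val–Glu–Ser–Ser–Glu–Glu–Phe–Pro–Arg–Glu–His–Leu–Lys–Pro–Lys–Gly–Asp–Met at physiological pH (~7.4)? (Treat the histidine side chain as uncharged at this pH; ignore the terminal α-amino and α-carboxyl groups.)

The side chains ionized at physiological pH are Lys/Arg (+1) and Asp/Glu (−1); with His treated as neutral, nothing else contributes.
Positive (K, R): Lys1, Arg3, Lys7, Arg17, Lys21, Lys23 → +6.
Negative (D, E): Asp4, Glu10, Glu13, Glu14, Glu18, Asp25 → −6.
Net charge = (+6) + (−6) = 0.

0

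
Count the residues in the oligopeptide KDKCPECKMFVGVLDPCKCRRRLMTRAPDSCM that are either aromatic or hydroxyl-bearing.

3

Aromatic: F, W, Y. Hydroxyl-bearing: S, T, Y.
Aromatic residues here: F10 (1).
Hydroxyl-bearing residues here: T25, S30 (2).
(Y belongs to both groups, but none appear in this sequence.) Total = 1 + 2 = 3.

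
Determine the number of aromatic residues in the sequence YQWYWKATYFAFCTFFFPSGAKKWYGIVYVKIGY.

14

Phenylalanine (F), tryptophan (W), and tyrosine (Y) have aromatic ring side chains.
Matching residues: Y1, W3, Y4, W5, Y9, F10, F12, F15, F16, F17, W24, Y25, Y29, Y34.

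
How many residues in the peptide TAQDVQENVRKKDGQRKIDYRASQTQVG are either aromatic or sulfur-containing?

Aromatic: F, W, Y. Sulfur-containing: C, M.
Aromatic residues here: Y20 (1).
Sulfur-containing residues here: none (0).
The two groups share no amino acid, so total = 1 + 0 = 1.

1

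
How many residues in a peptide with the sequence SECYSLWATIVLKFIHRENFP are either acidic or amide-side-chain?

Acidic: D, E. Amide-side-chain: N, Q.
Acidic residues here: E2, E18 (2).
Amide-side-chain residues here: N19 (1).
The two groups share no amino acid, so total = 2 + 1 = 3.

3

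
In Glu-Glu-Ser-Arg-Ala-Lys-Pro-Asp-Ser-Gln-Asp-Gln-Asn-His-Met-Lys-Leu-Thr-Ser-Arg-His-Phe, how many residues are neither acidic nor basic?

12

Acidic: D, E. Basic: K, R, H. All other residues are neither.
Matching residues: Ser3, Ala5, Pro7, Ser9, Gln10, Gln12, Asn13, Met15, Leu17, Thr18, Ser19, Phe22.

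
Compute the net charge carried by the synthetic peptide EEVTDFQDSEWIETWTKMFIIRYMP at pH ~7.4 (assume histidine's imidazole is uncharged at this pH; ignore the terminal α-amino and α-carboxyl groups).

-4

The side chains ionized at physiological pH are Lys/Arg (+1) and Asp/Glu (−1); with His treated as neutral, nothing else contributes.
Positive (K, R): K17, R22 → +2.
Negative (D, E): E1, E2, D5, D8, E10, E13 → −6.
Net charge = (+2) + (−6) = −4.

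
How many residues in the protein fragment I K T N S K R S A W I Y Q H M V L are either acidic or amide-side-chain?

Acidic: D, E. Amide-side-chain: N, Q.
Acidic residues here: none (0).
Amide-side-chain residues here: N4, Q13 (2).
The two groups share no amino acid, so total = 0 + 2 = 2.

2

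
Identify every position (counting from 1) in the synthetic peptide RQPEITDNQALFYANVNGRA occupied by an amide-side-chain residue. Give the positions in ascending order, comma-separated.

2, 8, 9, 15, 17

The amide-side-chain residues are Asn (N) and Gln (Q).
Matching residues: Q2, N8, Q9, N15, N17.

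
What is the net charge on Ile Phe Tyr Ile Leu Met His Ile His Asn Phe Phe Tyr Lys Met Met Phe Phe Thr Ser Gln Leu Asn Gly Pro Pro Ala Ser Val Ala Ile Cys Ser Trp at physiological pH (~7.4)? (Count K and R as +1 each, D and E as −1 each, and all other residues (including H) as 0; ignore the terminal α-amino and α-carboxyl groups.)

+1

Positive (K, R): Lys14 → +1.
Negative (D, E): none → −0.
Net charge = (+1) + (−0) = +1.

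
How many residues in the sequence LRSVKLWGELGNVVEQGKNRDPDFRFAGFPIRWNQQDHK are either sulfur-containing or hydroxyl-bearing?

1

Sulfur-containing: C, M. Hydroxyl-bearing: S, T, Y.
Sulfur-containing residues here: none (0).
Hydroxyl-bearing residues here: S3 (1).
The two groups share no amino acid, so total = 0 + 1 = 1.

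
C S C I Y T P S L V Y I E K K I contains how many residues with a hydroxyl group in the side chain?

5

The –OH-bearing residues are Ser, Thr (aliphatic alcohols), and Tyr (phenol).
Matching residues: S2, Y5, T6, S8, Y11.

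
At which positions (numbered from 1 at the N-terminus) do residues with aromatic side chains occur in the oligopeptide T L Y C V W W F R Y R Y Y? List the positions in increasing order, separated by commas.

3, 6, 7, 8, 10, 12, 13

F, W, and Y each carry an aromatic ring on the side chain.
Matching residues: Y3, W6, W7, F8, Y10, Y12, Y13.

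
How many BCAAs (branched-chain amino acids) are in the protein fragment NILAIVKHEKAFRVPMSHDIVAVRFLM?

The BCAAs are Val, Leu, and Ile — aliphatic side chains with a branch point.
Matching residues: I2, L3, I5, V6, V14, I20, V21, V23, L26.

9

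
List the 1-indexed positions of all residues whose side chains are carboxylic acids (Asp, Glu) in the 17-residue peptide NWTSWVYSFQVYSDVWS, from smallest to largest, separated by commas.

14

Matching residues: D14.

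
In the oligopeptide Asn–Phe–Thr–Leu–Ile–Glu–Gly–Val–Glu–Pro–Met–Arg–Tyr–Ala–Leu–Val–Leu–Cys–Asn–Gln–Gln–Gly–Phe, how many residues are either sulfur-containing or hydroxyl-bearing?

Sulfur-containing: C, M. Hydroxyl-bearing: S, T, Y.
Sulfur-containing residues here: Met11, Cys18 (2).
Hydroxyl-bearing residues here: Thr3, Tyr13 (2).
The two groups share no amino acid, so total = 2 + 2 = 4.

4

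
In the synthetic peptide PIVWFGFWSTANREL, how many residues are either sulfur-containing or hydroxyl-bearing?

Sulfur-containing: C, M. Hydroxyl-bearing: S, T, Y.
Sulfur-containing residues here: none (0).
Hydroxyl-bearing residues here: S9, T10 (2).
The two groups share no amino acid, so total = 0 + 2 = 2.

2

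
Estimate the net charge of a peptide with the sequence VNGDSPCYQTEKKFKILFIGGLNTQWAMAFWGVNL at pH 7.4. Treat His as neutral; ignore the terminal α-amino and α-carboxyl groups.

The side chains ionized at physiological pH are Lys/Arg (+1) and Asp/Glu (−1); with His treated as neutral, nothing else contributes.
Positive (K, R): K12, K13, K15 → +3.
Negative (D, E): D4, E11 → −2.
Net charge = (+3) + (−2) = +1.

+1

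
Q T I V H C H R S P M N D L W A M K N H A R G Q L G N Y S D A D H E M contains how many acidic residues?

Aspartate (D) and glutamate (E) have carboxylic-acid side chains and are the acidic amino acids.
Matching residues: D13, D30, D32, E34.

4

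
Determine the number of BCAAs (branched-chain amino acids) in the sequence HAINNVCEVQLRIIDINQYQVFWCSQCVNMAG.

Valine (V), leucine (L), and isoleucine (I) are the branched-chain amino acids.
Matching residues: I3, V6, V9, L11, I13, I14, I16, V21, V28.

9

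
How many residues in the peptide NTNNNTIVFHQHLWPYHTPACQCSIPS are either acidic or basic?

3

Acidic: D, E. Basic: H, K, R.
Acidic residues here: none (0).
Basic residues here: H10, H12, H17 (3).
The two groups share no amino acid, so total = 0 + 3 = 3.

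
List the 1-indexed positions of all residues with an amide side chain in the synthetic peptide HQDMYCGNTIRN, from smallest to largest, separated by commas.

2, 8, 12

The amide-side-chain residues are Asn (N) and Gln (Q).
Matching residues: Q2, N8, N12.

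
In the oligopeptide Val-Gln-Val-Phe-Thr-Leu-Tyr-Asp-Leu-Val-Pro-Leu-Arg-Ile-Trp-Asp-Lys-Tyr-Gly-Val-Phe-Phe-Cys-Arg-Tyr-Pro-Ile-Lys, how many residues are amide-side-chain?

Only N (asparagine) and Q (glutamine) carry a side-chain carboxamide.
Matching residues: Gln2.

1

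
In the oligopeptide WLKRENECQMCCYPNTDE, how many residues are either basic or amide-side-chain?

5

Basic: H, K, R. Amide-side-chain: N, Q.
Basic residues here: K3, R4 (2).
Amide-side-chain residues here: N6, Q9, N15 (3).
The two groups share no amino acid, so total = 2 + 3 = 5.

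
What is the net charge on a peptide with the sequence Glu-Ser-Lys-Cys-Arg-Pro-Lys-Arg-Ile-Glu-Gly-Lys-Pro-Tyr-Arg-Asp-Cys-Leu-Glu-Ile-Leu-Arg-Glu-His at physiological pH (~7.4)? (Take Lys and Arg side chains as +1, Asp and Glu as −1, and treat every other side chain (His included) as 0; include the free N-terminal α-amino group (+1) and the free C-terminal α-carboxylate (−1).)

+2

Positive (K, R): Lys3, Arg5, Lys7, Arg8, Lys12, Arg15, Arg22 → +7.
Negative (D, E): Glu1, Glu10, Asp16, Glu19, Glu23 → −5.
The N-terminus (+1) and C-terminus (−1) cancel.
Net charge = (+7) + (−5) = +2.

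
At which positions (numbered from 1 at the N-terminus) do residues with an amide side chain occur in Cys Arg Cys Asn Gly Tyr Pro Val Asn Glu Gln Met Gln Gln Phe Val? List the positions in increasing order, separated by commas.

4, 9, 11, 13, 14

Asparagine (N) and glutamine (Q) have uncharged amide side chains.
Matching residues: Asn4, Asn9, Gln11, Gln13, Gln14.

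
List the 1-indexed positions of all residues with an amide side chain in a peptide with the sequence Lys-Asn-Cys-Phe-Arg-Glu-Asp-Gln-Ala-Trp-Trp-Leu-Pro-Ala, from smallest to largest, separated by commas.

2, 8

Asparagine (N) and glutamine (Q) have uncharged amide side chains.
Matching residues: Asn2, Gln8.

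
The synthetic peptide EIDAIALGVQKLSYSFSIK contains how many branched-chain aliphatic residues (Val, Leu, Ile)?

6

Matching residues: I2, I5, L7, V9, L12, I18.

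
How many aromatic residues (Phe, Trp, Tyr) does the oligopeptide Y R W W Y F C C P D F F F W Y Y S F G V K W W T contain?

Matching residues: Y1, W3, W4, Y5, F6, F11, F12, F13, W14, Y15, Y16, F18, W22, W23.

14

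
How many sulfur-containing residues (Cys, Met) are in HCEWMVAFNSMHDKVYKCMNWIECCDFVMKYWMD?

Matching residues: C2, M5, M11, C18, M19, C24, C25, M29, M33.

9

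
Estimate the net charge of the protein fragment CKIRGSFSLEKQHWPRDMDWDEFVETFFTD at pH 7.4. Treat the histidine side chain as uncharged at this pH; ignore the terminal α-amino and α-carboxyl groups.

The side chains ionized at physiological pH are Lys/Arg (+1) and Asp/Glu (−1); with His treated as neutral, nothing else contributes.
Positive (K, R): K2, R4, K11, R16 → +4.
Negative (D, E): E10, D17, D19, D21, E22, E25, D30 → −7.
Net charge = (+4) + (−7) = −3.

-3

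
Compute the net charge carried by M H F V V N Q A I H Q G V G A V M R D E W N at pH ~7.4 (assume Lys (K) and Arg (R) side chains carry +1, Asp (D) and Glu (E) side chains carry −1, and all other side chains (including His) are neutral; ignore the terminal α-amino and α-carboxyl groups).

-1

Positive (K, R): R18 → +1.
Negative (D, E): D19, E20 → −2.
Net charge = (+1) + (−2) = −1.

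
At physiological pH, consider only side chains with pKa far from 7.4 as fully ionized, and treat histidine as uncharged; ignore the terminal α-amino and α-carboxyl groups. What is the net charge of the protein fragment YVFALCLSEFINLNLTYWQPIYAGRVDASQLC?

-1

At pH ~7.4 the Lys and Arg side chains are protonated (+1), the Asp and Glu side chains are deprotonated (−1), and with His taken as neutral all other side chains carry no charge.
Positive (K, R): R25 → +1.
Negative (D, E): E9, D27 → −2.
Net charge = (+1) + (−2) = −1.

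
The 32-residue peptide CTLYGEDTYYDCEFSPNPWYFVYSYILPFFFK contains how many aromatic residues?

F, W, and Y each carry an aromatic ring on the side chain.
Matching residues: Y4, Y9, Y10, F14, W19, Y20, F21, Y23, Y25, F29, F30, F31.

12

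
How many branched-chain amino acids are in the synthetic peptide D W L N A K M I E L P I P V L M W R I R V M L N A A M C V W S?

10

Valine (V), leucine (L), and isoleucine (I) are the branched-chain amino acids.
Matching residues: L3, I8, L10, I12, V14, L15, I19, V21, L23, V29.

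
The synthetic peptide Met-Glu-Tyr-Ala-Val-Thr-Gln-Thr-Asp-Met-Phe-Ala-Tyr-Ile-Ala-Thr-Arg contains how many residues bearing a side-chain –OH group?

Serine (S), threonine (T), and tyrosine (Y) each carry a hydroxyl group on the side chain.
Matching residues: Tyr3, Thr6, Thr8, Tyr13, Thr16.

5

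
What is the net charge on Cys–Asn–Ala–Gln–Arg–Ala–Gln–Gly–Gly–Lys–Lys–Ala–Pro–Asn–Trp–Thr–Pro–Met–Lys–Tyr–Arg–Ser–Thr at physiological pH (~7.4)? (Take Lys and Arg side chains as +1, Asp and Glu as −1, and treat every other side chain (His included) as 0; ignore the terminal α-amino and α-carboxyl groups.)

Positive (K, R): Arg5, Lys10, Lys11, Lys19, Arg21 → +5.
Negative (D, E): none → −0.
Net charge = (+5) + (−0) = +5.

+5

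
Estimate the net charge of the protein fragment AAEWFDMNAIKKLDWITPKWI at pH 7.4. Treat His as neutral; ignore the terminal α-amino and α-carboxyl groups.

The side chains ionized at physiological pH are Lys/Arg (+1) and Asp/Glu (−1); with His treated as neutral, nothing else contributes.
Positive (K, R): K11, K12, K19 → +3.
Negative (D, E): E3, D6, D14 → −3.
Net charge = (+3) + (−3) = 0.

0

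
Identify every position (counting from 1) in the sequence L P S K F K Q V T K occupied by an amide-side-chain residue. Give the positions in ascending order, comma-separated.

Matching residues: Q7.

7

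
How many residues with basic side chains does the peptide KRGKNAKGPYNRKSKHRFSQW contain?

9

K, R, and H are the three residues with basic side chains (ε-amine, guanidinium, and imidazole respectively).
Matching residues: K1, R2, K4, K7, R12, K13, K15, H16, R17.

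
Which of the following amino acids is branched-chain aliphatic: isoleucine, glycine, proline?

isoleucine

Valine (V), leucine (L), and isoleucine (I) are the branched-chain amino acids.
Of the listed options, only isoleucine belongs to this group.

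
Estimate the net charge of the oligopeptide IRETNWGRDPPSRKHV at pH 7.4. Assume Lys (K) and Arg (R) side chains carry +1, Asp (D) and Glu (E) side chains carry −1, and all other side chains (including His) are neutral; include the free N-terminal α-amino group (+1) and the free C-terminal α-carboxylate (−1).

+2

Positive (K, R): R2, R8, R13, K14 → +4.
Negative (D, E): E3, D9 → −2.
The N-terminus (+1) and C-terminus (−1) cancel.
Net charge = (+4) + (−2) = +2.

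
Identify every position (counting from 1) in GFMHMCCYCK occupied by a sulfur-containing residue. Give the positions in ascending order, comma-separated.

The sulfur-bearing residues are cysteine (–SH) and methionine (–S–CH₃).
Matching residues: M3, M5, C6, C7, C9.

3, 5, 6, 7, 9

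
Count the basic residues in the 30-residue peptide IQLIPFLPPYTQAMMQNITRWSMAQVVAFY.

Lysine (K), arginine (R), and histidine (H) have basic, nitrogen-containing side chains.
Matching residues: R20.

1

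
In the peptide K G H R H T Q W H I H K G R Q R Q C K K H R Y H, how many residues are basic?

14

K, R, and H are the three residues with basic side chains (ε-amine, guanidinium, and imidazole respectively).
Matching residues: K1, H3, R4, H5, H9, H11, K12, R14, R16, K19, K20, H21, R22, H24.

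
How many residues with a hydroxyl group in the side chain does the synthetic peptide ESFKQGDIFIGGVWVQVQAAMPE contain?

1

The –OH-bearing residues are Ser, Thr (aliphatic alcohols), and Tyr (phenol).
Matching residues: S2.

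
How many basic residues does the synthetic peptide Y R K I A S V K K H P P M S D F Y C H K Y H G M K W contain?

The basic amino acids are Lys (K), Arg (R), and His (H).
Matching residues: R2, K3, K8, K9, H10, H19, K20, H22, K25.

9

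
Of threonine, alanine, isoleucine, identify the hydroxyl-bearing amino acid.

The –OH-bearing residues are Ser, Thr (aliphatic alcohols), and Tyr (phenol).
Of the listed options, only threonine belongs to this group.

threonine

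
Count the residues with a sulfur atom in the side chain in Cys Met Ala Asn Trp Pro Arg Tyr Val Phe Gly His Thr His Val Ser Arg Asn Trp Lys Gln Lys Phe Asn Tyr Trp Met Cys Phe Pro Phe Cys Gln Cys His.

Only Cys (C) and Met (M) have a sulfur atom in the side chain.
Matching residues: Cys1, Met2, Met27, Cys28, Cys32, Cys34.

6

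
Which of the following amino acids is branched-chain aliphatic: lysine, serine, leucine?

leucine

Valine (V), leucine (L), and isoleucine (I) are the branched-chain amino acids.
Of the listed options, only leucine belongs to this group.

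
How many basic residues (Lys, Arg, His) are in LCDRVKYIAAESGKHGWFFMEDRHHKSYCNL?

Matching residues: R4, K6, K14, H15, R23, H24, H25, K26.

8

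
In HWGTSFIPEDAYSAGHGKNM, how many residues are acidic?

2

The acidic residues are Asp (D) and Glu (E), whose side chains end in a carboxylate group.
Matching residues: E9, D10.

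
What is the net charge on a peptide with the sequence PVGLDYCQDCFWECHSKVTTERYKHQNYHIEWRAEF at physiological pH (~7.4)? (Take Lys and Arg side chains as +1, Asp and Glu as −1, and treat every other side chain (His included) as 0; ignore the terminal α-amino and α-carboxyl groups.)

Positive (K, R): K17, R22, K24, R33 → +4.
Negative (D, E): D5, D9, E13, E21, E31, E35 → −6.
Net charge = (+4) + (−6) = −2.

-2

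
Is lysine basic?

Yes

K, R, and H are the three residues with basic side chains (ε-amine, guanidinium, and imidazole respectively).
Lysine is in this group.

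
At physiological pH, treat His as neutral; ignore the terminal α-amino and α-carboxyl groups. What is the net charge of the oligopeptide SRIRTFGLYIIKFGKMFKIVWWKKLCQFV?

+7

At pH ~7.4 the Lys and Arg side chains are protonated (+1), the Asp and Glu side chains are deprotonated (−1), and with His taken as neutral all other side chains carry no charge.
Positive (K, R): R2, R4, K12, K15, K18, K23, K24 → +7.
Negative (D, E): none → −0.
Net charge = (+7) + (−0) = +7.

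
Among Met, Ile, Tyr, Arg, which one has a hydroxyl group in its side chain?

The –OH-bearing residues are Ser, Thr (aliphatic alcohols), and Tyr (phenol).
Of the listed options, only Tyr belongs to this group.

Tyr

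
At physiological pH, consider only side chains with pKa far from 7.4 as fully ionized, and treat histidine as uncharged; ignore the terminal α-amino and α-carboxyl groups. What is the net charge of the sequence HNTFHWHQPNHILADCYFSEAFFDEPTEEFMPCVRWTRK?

-3

Near pH 7.4, K and R contribute +1 each, D and E contribute −1 each, and every other side chain (His included, as stated) is uncharged.
Positive (K, R): R35, R38, K39 → +3.
Negative (D, E): D15, E20, D24, E25, E28, E29 → −6.
Net charge = (+3) + (−6) = −3.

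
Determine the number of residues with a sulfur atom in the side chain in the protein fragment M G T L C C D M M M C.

The sulfur-bearing residues are cysteine (–SH) and methionine (–S–CH₃).
Matching residues: M1, C5, C6, M8, M9, M10, C11.

7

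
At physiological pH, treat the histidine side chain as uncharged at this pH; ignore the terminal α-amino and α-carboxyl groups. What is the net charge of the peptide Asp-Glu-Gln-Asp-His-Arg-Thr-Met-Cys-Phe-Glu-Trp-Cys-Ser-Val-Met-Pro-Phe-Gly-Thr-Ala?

Near pH 7.4, K and R contribute +1 each, D and E contribute −1 each, and every other side chain (His included, as stated) is uncharged.
Positive (K, R): Arg6 → +1.
Negative (D, E): Asp1, Glu2, Asp4, Glu11 → −4.
Net charge = (+1) + (−4) = −3.

-3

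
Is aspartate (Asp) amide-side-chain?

The amide-side-chain residues are Asn (N) and Gln (Q).
Aspartate is not in this group.

No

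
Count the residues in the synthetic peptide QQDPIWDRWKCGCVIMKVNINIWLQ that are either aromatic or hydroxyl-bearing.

Aromatic: F, W, Y. Hydroxyl-bearing: S, T, Y.
Aromatic residues here: W6, W9, W23 (3).
Hydroxyl-bearing residues here: none (0).
(Y belongs to both groups, but none appear in this sequence.) Total = 3 + 0 = 3.

3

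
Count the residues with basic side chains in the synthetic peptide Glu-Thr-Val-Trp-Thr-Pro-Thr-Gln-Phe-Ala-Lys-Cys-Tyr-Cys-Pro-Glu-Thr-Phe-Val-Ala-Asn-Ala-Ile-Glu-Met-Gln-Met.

K, R, and H are the three residues with basic side chains (ε-amine, guanidinium, and imidazole respectively).
Matching residues: Lys11.

1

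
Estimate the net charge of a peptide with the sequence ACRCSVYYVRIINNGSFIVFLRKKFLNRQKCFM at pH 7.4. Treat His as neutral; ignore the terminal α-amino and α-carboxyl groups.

Near pH 7.4, K and R contribute +1 each, D and E contribute −1 each, and every other side chain (His included, as stated) is uncharged.
Positive (K, R): R3, R10, R22, K23, K24, R28, K30 → +7.
Negative (D, E): none → −0.
Net charge = (+7) + (−0) = +7.

+7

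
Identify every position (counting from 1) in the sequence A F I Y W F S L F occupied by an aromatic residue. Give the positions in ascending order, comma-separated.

2, 4, 5, 6, 9

F, W, and Y each carry an aromatic ring on the side chain.
Matching residues: F2, Y4, W5, F6, F9.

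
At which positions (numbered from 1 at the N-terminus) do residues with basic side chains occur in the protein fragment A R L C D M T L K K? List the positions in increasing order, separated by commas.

K, R, and H are the three residues with basic side chains (ε-amine, guanidinium, and imidazole respectively).
Matching residues: R2, K9, K10.

2, 9, 10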